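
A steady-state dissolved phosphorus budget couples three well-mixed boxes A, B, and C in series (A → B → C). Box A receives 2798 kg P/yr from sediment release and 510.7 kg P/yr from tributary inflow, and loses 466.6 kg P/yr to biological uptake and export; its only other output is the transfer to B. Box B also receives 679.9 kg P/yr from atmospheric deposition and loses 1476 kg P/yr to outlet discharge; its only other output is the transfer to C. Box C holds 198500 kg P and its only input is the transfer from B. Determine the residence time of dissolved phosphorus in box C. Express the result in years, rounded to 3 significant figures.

97.0 yr

Box A: F(A→B) = (2798 + 510.7) − 466.6 = 2842.1 kg P/yr.
Box B: F(B→C) = (2842.1 + 679.9) − 1476 = 2046.0 kg P/yr.
Box C throughput = its input = 2046.0 kg P/yr; τ = 198500 / 2046.0 = 97.02 yr.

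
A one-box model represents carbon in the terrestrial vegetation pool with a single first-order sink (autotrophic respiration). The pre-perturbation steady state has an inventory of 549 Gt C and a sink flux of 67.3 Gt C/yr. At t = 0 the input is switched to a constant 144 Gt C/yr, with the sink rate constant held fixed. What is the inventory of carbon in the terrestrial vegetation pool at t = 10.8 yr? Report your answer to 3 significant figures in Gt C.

Residence time τ = M₀/F₀ = 8.158 yr. The eventual steady state is M_∞ = M₀·(F₁/F₀) = 549 × 144/67.3 = 1174.7 Gt C.
The anomaly ΔM(t) = M(t) − M_∞ decays as ΔM₀·e^(−t/τ) with ΔM₀ = 549 − 1174.7 = −625.7 Gt C.
At t = 10.8 yr, e^(−t/τ) = e^(−1.324) = 0.2661, so ΔM = −166.5 Gt C and M = 1174.7 − 166.5 = 1008.2 Gt C.

1010 Gt C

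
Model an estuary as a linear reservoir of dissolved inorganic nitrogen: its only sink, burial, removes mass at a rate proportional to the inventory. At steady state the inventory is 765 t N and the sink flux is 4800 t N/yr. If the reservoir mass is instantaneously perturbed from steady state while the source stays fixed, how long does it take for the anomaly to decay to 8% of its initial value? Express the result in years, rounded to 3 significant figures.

0.403 yr

For a linear reservoir the anomaly decays as exp(−t/τ) with τ = M/F = 765/4800 = 0.1594 yr.
exp(−t/τ) = 0.08 ⇒ t = −τ ln(0.08) = 0.1594 × 2.526 = 0.4025 yr.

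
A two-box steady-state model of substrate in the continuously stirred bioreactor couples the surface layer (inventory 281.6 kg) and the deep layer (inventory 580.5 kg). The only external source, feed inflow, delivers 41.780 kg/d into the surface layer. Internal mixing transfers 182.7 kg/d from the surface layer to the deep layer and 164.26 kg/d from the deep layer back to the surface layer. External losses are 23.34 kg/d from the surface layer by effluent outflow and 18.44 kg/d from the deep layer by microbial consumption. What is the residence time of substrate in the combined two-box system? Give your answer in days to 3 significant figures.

For the system as a whole, the A↔B exchange is internal and contributes nothing to the throughput; only the external sinks remove mass.
M_total = 281.6 + 580.5 = 862.10 kg.
ΣF_external_out = 23.34 + 18.44 = 41.780 kg/d.
τ = M_total / ΣF_ext = 862.10 / 41.780 = 20.63 d.

20.6 d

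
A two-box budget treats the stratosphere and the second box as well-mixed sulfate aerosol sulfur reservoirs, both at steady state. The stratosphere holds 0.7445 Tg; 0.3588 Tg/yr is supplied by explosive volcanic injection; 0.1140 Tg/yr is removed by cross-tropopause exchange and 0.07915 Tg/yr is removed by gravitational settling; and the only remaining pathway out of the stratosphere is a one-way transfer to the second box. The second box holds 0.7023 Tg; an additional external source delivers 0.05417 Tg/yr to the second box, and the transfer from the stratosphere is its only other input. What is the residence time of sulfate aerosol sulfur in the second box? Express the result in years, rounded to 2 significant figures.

Balance the stratosphere: ΣF_in = 0.35880 Tg/yr.
Transfer to the second box = ΣF_in − (0.1140 + 0.07915) = 0.16565 Tg/yr.
Total input to the second box = 0.16565 + 0.05417 = 0.21982 Tg/yr; at steady state this equals its total output.
τ = M / F = 0.7023 / 0.21982 = 3.195 yr.

3.2 yr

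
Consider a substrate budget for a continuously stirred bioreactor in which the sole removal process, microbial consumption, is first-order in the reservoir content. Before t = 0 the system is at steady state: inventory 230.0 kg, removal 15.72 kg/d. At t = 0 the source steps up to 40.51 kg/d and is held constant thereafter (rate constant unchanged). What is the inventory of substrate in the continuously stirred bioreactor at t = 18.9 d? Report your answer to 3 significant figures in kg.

The sink rate constant is k = F₀/M₀ = 15.72/230.0 = 0.06835 d⁻¹.
Solving dM/dt = F₁ − kM with M(0) = M₀ gives M(t) = F₁/k + (M₀ − F₁/k)·e^(−kt).
F₁/k = 40.51/0.06835 = 592.70 kg; kt = 0.06835 × 18.9 = 1.292, e^(−kt) = 0.2748.
M(18.9) = 592.70 + (230.0 − 592.70) × 0.2748 = 592.70 − 99.66 = 493.04 kg.

493 kg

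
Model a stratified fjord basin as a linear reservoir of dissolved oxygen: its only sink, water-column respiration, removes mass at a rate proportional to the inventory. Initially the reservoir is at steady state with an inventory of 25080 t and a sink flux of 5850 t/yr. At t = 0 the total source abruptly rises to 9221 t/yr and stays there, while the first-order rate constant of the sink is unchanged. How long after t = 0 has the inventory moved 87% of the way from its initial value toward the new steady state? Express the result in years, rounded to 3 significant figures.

τ = M₀/F₀ = 25080/5850 = 4.287 yr.
The remaining gap fraction is e^(−t/τ); 87% covered ⇒ e^(−t/τ) = 0.130.
t = −τ ln(0.130) = 4.287 × 2.040 = 8.747 yr.

8.75 yr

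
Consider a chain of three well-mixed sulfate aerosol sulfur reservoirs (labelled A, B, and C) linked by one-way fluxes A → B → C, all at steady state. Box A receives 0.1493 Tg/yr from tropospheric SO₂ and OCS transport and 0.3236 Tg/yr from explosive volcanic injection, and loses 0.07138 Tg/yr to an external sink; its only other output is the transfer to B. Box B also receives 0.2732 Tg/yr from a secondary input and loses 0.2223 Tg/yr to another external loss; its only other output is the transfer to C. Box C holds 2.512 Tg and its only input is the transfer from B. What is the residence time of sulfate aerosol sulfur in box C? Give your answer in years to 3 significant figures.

Box A: F(A→B) = (0.1493 + 0.3236) − 0.07138 = 0.40152 Tg/yr.
Box B: F(B→C) = (0.40152 + 0.2732) − 0.2223 = 0.45242 Tg/yr.
Box C throughput = its input = 0.45242 Tg/yr; τ = 2.512 / 0.45242 = 5.552 yr.

5.55 yr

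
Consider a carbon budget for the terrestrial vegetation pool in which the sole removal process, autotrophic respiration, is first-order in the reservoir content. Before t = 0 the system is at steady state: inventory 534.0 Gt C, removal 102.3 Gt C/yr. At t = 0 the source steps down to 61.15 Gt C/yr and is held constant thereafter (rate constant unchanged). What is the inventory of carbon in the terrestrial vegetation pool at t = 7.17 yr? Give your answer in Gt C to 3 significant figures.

374 Gt C

Residence time τ = M₀/F₀ = 5.220 yr. The eventual steady state is M_∞ = M₀·(F₁/F₀) = 534.0 × 61.15/102.3 = 319.20 Gt C.
The anomaly ΔM(t) = M(t) − M_∞ decays as ΔM₀·e^(−t/τ) with ΔM₀ = 534.0 − 319.20 = 214.8 Gt C.
At t = 7.17 yr, e^(−t/τ) = e^(−1.374) = 0.2532, so ΔM = 54.39 Gt C and M = 319.20 + 54.39 = 373.59 Gt C.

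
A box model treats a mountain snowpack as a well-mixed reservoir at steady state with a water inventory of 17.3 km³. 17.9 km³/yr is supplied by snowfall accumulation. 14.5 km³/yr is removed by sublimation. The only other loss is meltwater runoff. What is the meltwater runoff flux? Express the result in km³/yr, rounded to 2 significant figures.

3.4 km³/yr

At steady state ΣF_in = ΣF_out.
ΣF_in = 17.900 km³/yr.
Meltwater runoff flux = ΣF_in − (14.5) = 17.900 − 14.50 = 3.400 km³/yr.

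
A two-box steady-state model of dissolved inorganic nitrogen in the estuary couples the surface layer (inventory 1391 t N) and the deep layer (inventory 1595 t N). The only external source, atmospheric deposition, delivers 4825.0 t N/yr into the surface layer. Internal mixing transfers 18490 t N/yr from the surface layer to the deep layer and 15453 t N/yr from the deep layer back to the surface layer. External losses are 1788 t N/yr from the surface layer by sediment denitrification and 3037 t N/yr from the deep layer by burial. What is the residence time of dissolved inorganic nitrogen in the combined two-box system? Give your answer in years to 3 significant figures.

For the system as a whole, the A↔B exchange is internal and contributes nothing to the throughput; only the external sinks remove mass.
M_total = 1391 + 1595 = 2986.0 t N.
ΣF_external_out = 1788 + 3037 = 4825.0 t N/yr.
τ = M_total / ΣF_ext = 2986.0 / 4825.0 = 0.6189 yr.

0.619 yr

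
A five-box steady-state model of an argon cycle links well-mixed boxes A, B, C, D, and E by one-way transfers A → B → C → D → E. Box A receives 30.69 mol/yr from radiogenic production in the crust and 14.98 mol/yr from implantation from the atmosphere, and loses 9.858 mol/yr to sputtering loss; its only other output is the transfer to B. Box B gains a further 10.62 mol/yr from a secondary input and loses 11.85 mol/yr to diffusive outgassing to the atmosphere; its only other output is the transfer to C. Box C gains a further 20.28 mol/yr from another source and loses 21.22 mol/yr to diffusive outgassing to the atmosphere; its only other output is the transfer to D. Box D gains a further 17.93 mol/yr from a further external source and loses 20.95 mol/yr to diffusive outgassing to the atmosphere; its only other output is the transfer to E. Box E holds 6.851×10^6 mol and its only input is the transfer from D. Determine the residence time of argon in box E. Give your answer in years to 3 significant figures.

Box A: F(A→B) = (30.69 + 14.98) − 9.858 = 35.812 mol/yr.
Box B: F(B→C) = (35.812 + 10.62) − 11.85 = 34.582 mol/yr.
Box C: F(C→D) = (34.582 + 20.28) − 21.22 = 33.642 mol/yr.
Box D: F(D→E) = (33.642 + 17.93) − 20.95 = 30.622 mol/yr.
Box E throughput = its input = 30.622 mol/yr; τ = 6.851×10^6 / 30.622 = 223700 yr.

224000 yr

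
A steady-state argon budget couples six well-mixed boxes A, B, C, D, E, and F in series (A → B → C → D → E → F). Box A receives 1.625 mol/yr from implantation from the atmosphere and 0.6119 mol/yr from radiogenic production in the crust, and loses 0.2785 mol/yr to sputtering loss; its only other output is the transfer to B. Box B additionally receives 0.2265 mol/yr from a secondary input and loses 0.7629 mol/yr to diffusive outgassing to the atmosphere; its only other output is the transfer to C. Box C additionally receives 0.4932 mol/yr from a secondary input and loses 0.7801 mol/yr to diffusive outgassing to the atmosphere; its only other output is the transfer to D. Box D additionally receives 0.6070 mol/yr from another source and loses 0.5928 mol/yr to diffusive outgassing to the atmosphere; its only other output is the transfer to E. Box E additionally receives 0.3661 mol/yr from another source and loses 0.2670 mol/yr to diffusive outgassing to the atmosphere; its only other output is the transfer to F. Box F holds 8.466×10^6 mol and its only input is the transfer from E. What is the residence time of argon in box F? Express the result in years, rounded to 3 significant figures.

Box A: F(A→B) = (1.625 + 0.6119) − 0.2785 = 1.9584 mol/yr.
Box B: F(B→C) = (1.9584 + 0.2265) − 0.7629 = 1.4220 mol/yr.
Box C: F(C→D) = (1.4220 + 0.4932) − 0.7801 = 1.1351 mol/yr.
Box D: F(D→E) = (1.1351 + 0.6070) − 0.5928 = 1.1493 mol/yr.
Box E: F(E→F) = (1.1493 + 0.3661) − 0.2670 = 1.2484 mol/yr.
Box F throughput = its input = 1.2484 mol/yr; τ = 8.466×10^6 / 1.2484 = 6.781×10^6 yr.

6.78×10^6 yr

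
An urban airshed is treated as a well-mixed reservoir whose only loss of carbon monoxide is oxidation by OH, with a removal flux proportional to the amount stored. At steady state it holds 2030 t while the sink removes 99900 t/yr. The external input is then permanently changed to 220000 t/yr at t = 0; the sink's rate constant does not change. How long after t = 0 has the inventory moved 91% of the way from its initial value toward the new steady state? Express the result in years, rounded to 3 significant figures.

τ = M₀/F₀ = 2030/99900 = 0.02032 yr.
The remaining gap fraction is e^(−t/τ); 91% covered ⇒ e^(−t/τ) = 0.0900.
t = −τ ln(0.0900) = 0.02032 × 2.408 = 0.04893 yr.

0.0489 yr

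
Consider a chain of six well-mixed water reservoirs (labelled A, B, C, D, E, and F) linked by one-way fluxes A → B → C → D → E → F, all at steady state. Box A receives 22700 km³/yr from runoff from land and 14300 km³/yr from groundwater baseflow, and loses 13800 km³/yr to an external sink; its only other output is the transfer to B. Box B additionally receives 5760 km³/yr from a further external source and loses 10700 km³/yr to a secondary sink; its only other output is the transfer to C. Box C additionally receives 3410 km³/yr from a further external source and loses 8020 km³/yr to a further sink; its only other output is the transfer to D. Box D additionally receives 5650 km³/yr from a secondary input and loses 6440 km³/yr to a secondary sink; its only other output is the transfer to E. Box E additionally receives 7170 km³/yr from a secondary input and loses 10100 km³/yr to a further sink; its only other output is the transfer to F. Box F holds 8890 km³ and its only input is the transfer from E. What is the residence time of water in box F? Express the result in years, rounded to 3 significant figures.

Box A: F(A→B) = (22700 + 14300) − 13800 = 23200 km³/yr.
Box B: F(B→C) = (23200 + 5760) − 10700 = 18260 km³/yr.
Box C: F(C→D) = (18260 + 3410) − 8020 = 13650 km³/yr.
Box D: F(D→E) = (13650 + 5650) − 6440 = 12860 km³/yr.
Box E: F(E→F) = (12860 + 7170) − 10100 = 9930.0 km³/yr.
Box F throughput = its input = 9930.0 km³/yr; τ = 8890 / 9930.0 = 0.8953 yr.

0.895 yr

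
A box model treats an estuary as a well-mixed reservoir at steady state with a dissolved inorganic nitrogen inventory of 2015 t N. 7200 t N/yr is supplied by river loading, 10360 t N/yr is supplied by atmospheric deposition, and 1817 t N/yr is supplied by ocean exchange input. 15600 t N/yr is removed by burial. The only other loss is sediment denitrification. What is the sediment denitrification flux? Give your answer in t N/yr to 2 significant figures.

At steady state ΣF_in = ΣF_out.
ΣF_in = 7200 + 10360 + 1817 = 19377 t N/yr.
Sediment denitrification flux = ΣF_in − (15600) = 19377 − 15600 = 3777 t N/yr.

3800 t N/yr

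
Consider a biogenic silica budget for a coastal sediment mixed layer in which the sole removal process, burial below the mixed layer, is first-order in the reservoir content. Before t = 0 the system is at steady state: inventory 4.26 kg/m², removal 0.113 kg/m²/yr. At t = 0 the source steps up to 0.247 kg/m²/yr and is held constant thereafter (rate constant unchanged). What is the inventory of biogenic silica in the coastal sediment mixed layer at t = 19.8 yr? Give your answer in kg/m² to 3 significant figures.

τ = M₀/F₀ = 4.26/0.113 = 37.70 yr; rate constant k = 1/τ.
New steady state M_∞ = F₁/k = F₁·τ = 0.247 × 37.70 = 9.3117 kg/m².
M(t) = M_∞ + (M₀ − M_∞)·e^(−t/τ); t/τ = 19.8/37.70 = 0.5252, so e^(−t/τ) = 0.5914.
M(t) = 9.3117 − 5.052 × 0.5914 = 6.3240 kg/m².

6.32 kg/m²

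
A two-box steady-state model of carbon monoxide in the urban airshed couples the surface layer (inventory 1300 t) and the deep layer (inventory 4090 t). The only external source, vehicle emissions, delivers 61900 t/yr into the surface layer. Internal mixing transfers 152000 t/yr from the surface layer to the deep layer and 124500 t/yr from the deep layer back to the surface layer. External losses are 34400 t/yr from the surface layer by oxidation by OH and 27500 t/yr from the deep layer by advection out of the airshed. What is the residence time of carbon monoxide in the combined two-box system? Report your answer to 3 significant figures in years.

For the system as a whole, the A↔B exchange is internal and contributes nothing to the throughput; only the external sinks remove mass.
M_total = 1300 + 4090 = 5390.0 t.
ΣF_external_out = 34400 + 27500 = 61900 t/yr.
τ = M_total / ΣF_ext = 5390.0 / 61900 = 0.08708 yr.

0.0871 yr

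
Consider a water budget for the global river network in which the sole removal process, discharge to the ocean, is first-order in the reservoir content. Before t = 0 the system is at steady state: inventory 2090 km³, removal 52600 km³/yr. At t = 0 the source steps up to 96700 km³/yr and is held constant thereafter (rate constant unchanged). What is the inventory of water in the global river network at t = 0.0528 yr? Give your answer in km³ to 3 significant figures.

3380 km³

The sink rate constant is k = F₀/M₀ = 52600/2090 = 25.17 yr⁻¹.
Solving dM/dt = F₁ − kM with M(0) = M₀ gives M(t) = F₁/k + (M₀ − F₁/k)·e^(−kt).
F₁/k = 96700/25.17 = 3842.3 km³; kt = 25.17 × 0.0528 = 1.329, e^(−kt) = 0.2648.
M(0.0528) = 3842.3 + (2090 − 3842.3) × 0.2648 = 3842.3 − 464.0 = 3378.3 km³.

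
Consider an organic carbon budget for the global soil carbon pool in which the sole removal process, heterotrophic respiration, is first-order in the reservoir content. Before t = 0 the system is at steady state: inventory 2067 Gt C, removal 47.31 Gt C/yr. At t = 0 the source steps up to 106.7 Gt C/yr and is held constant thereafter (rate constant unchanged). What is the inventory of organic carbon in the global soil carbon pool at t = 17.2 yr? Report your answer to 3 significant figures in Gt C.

The sink rate constant is k = F₀/M₀ = 47.31/2067 = 0.02289 yr⁻¹.
Solving dM/dt = F₁ − kM with M(0) = M₀ gives M(t) = F₁/k + (M₀ − F₁/k)·e^(−kt).
F₁/k = 106.7/0.02289 = 4661.8 Gt C; kt = 0.02289 × 17.2 = 0.3937, e^(−kt) = 0.6746.
M(17.2) = 4661.8 + (2067 − 4661.8) × 0.6746 = 4661.8 − 1750 = 2911.4 Gt C.

2910 Gt C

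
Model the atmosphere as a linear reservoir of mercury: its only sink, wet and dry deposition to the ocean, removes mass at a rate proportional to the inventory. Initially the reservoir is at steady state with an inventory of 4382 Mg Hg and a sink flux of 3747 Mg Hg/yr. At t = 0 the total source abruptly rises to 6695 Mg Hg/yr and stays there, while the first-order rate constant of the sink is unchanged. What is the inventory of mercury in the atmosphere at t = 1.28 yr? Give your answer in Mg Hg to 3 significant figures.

Residence time τ = M₀/F₀ = 1.169 yr. The eventual steady state is M_∞ = M₀·(F₁/F₀) = 4382 × 6695/3747 = 7829.6 Mg Hg.
The anomaly ΔM(t) = M(t) − M_∞ decays as ΔM₀·e^(−t/τ) with ΔM₀ = 4382 − 7829.6 = −3448 Mg Hg.
At t = 1.28 yr, e^(−t/τ) = e^(−1.095) = 0.3347, so ΔM = −1154 Mg Hg and M = 7829.6 − 1154 = 6675.7 Mg Hg.

6680 Mg Hg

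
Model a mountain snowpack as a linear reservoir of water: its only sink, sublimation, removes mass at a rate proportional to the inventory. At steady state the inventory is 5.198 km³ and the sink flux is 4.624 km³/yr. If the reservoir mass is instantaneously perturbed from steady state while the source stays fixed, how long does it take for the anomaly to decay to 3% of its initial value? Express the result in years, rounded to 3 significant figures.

3.94 yr

For a linear reservoir the anomaly decays as exp(−t/τ) with τ = M/F = 5.198/4.624 = 1.124 yr.
exp(−t/τ) = 0.03 ⇒ t = −τ ln(0.03) = 1.124 × 3.507 = 3.942 yr.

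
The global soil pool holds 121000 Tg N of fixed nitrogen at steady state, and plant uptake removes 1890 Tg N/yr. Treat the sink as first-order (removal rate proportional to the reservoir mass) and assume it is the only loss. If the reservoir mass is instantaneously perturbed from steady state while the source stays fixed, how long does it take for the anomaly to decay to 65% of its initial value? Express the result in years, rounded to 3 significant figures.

For a linear reservoir the anomaly decays as exp(−t/τ) with τ = M/F = 121000/1890 = 64.02 yr.
exp(−t/τ) = 0.65 ⇒ t = −τ ln(0.65) = 64.02 × 0.4308 = 27.58 yr.

27.6 yr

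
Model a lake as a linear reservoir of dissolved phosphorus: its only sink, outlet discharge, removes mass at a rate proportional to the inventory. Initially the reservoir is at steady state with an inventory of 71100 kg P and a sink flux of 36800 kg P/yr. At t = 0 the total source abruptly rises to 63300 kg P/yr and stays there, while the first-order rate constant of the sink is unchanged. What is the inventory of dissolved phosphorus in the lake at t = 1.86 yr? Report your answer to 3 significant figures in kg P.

103000 kg P

τ = M₀/F₀ = 71100/36800 = 1.932 yr; rate constant k = 1/τ.
New steady state M_∞ = F₁/k = F₁·τ = 63300 × 1.932 = 122300 kg P.
M(t) = M_∞ + (M₀ − M_∞)·e^(−t/τ); t/τ = 1.86/1.932 = 0.9627, so e^(−t/τ) = 0.3819.
M(t) = 122300 − 51200 × 0.3819 = 102750 kg P.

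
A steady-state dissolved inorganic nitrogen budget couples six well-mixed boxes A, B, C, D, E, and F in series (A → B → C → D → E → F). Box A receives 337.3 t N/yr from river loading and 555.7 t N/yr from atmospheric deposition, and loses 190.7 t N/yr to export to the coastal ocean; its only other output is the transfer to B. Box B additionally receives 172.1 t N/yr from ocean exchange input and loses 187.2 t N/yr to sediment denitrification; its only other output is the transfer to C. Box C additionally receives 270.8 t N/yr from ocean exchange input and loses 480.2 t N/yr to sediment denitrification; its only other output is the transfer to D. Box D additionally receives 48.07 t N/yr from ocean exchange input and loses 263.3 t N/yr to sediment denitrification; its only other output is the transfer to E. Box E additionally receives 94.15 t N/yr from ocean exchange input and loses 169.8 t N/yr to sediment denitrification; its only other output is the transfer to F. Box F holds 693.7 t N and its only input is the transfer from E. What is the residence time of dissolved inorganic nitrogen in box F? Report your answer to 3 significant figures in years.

Box A: F(A→B) = (337.3 + 555.7) − 190.7 = 702.30 t N/yr.
Box B: F(B→C) = (702.30 + 172.1) − 187.2 = 687.20 t N/yr.
Box C: F(C→D) = (687.20 + 270.8) − 480.2 = 477.80 t N/yr.
Box D: F(D→E) = (477.80 + 48.07) − 263.3 = 262.57 t N/yr.
Box E: F(E→F) = (262.57 + 94.15) − 169.8 = 186.92 t N/yr.
Box F throughput = its input = 186.92 t N/yr; τ = 693.7 / 186.92 = 3.711 yr.

3.71 yr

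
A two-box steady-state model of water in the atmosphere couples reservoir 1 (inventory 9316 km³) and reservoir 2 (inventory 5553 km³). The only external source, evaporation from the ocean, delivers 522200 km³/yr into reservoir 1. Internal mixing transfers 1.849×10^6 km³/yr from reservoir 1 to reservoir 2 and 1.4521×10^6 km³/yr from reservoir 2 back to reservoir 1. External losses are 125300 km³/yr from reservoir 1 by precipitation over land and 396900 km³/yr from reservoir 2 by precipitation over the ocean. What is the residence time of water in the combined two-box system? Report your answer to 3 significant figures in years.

0.0285 yr

Residence time in the combined system uses the total inventory and the total *external* removal — internal exchanges between the two boxes cancel.
M_total = 9316 + 5553 = 14869 km³.
ΣF_external_out = 125300 + 396900 = 522200 km³/yr.
τ = M_total / ΣF_ext = 14869 / 522200 = 0.02847 yr.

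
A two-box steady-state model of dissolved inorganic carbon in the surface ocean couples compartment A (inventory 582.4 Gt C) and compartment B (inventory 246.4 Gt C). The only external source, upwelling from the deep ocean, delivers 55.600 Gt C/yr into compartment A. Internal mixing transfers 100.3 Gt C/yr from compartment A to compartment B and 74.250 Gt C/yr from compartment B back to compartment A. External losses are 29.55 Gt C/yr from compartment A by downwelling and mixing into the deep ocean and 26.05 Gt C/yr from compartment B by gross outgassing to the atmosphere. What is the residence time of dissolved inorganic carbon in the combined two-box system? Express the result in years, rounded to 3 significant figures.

14.9 yr

Treat the two boxes together as one reservoir: the mixing fluxes between them are internal recycling, so τ = ΣM / Σ(external losses).
M_total = 582.4 + 246.4 = 828.80 Gt C.
ΣF_external_out = 29.55 + 26.05 = 55.600 Gt C/yr.
τ = M_total / ΣF_ext = 828.80 / 55.600 = 14.91 yr.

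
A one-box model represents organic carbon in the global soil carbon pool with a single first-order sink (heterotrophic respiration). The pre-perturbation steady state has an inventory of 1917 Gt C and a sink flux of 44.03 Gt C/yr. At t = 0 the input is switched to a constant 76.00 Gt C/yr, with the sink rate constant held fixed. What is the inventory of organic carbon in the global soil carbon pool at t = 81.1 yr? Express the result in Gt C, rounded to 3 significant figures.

The sink rate constant is k = F₀/M₀ = 44.03/1917 = 0.02297 yr⁻¹.
Solving dM/dt = F₁ − kM with M(0) = M₀ gives M(t) = F₁/k + (M₀ − F₁/k)·e^(−kt).
F₁/k = 76.00/0.02297 = 3308.9 Gt C; kt = 0.02297 × 81.1 = 1.863, e^(−kt) = 0.1552.
M(81.1) = 3308.9 + (1917 − 3308.9) × 0.1552 = 3308.9 − 216.1 = 3092.8 Gt C.

3090 Gt C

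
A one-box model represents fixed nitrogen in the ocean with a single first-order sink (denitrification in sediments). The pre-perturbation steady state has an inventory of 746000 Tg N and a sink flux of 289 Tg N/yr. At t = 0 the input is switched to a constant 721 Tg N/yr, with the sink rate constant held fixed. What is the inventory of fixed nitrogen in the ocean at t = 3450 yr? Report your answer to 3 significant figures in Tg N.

1.57×10^6 Tg N

The sink rate constant is k = F₀/M₀ = 289/746000 = 0.0003874 yr⁻¹.
Solving dM/dt = F₁ − kM with M(0) = M₀ gives M(t) = F₁/k + (M₀ − F₁/k)·e^(−kt).
F₁/k = 721/0.0003874 = 1.8611×10^6 Tg N; kt = 0.0003874 × 3450 = 1.337, e^(−kt) = 0.2628.
M(3450) = 1.8611×10^6 + (746000 − 1.8611×10^6) × 0.2628 = 1.8611×10^6 − 293000 = 1.5681×10^6 Tg N.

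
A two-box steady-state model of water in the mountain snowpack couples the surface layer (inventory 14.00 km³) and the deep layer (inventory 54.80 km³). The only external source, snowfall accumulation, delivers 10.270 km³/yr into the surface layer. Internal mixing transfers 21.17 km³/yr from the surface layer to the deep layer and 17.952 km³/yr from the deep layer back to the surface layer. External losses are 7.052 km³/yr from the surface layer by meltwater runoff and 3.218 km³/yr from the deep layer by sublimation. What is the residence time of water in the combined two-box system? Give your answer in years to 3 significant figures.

For the system as a whole, the A↔B exchange is internal and contributes nothing to the throughput; only the external sinks remove mass.
M_total = 14.00 + 54.80 = 68.800 km³.
ΣF_external_out = 7.052 + 3.218 = 10.270 km³/yr.
τ = M_total / ΣF_ext = 68.800 / 10.270 = 6.699 yr.

6.70 yr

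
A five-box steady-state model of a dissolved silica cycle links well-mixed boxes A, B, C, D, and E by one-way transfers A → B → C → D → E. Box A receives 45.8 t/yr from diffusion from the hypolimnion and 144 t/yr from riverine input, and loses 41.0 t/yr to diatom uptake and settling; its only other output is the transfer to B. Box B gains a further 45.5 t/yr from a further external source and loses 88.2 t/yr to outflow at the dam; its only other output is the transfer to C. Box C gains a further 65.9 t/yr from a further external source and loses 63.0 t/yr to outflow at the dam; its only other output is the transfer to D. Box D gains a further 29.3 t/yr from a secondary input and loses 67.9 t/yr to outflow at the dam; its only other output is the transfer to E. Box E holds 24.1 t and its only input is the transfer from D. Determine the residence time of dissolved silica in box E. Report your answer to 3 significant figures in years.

Box A: F(A→B) = (45.8 + 144) − 41.0 = 148.80 t/yr.
Box B: F(B→C) = (148.80 + 45.5) − 88.2 = 106.10 t/yr.
Box C: F(C→D) = (106.10 + 65.9) − 63.0 = 109.00 t/yr.
Box D: F(D→E) = (109.00 + 29.3) − 67.9 = 70.400 t/yr.
Box E throughput = its input = 70.400 t/yr; τ = 24.1 / 70.400 = 0.3423 yr.

0.342 yr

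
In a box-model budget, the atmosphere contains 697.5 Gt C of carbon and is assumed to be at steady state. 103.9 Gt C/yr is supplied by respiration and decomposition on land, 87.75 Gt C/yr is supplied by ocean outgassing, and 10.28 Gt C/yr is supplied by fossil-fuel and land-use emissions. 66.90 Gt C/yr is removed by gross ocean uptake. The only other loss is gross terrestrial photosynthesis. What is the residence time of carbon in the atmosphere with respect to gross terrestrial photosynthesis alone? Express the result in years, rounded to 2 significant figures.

At steady state ΣF_in = ΣF_out.
ΣF_in = 103.9 + 87.75 + 10.28 = 201.93 Gt C/yr.
Gross terrestrial photosynthesis flux = ΣF_in − (66.90) = 201.93 − 66.90 = 135.0 Gt C/yr.
τ = M / F = 697.5 / 135.0 = 5.166 yr.

5.2 yr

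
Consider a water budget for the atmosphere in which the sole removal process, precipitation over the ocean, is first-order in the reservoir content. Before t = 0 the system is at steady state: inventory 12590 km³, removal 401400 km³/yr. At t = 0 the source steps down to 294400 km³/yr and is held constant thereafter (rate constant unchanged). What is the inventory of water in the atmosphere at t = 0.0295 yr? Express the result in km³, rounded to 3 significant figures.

10500 km³

The sink rate constant is k = F₀/M₀ = 401400/12590 = 31.88 yr⁻¹.
Solving dM/dt = F₁ − kM with M(0) = M₀ gives M(t) = F₁/k + (M₀ − F₁/k)·e^(−kt).
F₁/k = 294400/31.88 = 9233.9 km³; kt = 31.88 × 0.0295 = 0.9405, e^(−kt) = 0.3904.
M(0.0295) = 9233.9 + (12590 − 9233.9) × 0.3904 = 9233.9 + 1310 = 10544 km³.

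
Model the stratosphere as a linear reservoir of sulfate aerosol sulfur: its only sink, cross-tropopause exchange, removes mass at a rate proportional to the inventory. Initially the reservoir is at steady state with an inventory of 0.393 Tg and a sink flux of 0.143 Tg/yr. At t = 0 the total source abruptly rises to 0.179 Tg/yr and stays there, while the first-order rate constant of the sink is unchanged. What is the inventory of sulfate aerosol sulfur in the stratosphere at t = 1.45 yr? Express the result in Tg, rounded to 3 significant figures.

The sink rate constant is k = F₀/M₀ = 0.143/0.393 = 0.3639 yr⁻¹.
Solving dM/dt = F₁ − kM with M(0) = M₀ gives M(t) = F₁/k + (M₀ − F₁/k)·e^(−kt).
F₁/k = 0.179/0.3639 = 0.49194 Tg; kt = 0.3639 × 1.45 = 0.5276, e^(−kt) = 0.5900.
M(1.45) = 0.49194 + (0.393 − 0.49194) × 0.5900 = 0.49194 − 0.05837 = 0.43356 Tg.

0.434 Tg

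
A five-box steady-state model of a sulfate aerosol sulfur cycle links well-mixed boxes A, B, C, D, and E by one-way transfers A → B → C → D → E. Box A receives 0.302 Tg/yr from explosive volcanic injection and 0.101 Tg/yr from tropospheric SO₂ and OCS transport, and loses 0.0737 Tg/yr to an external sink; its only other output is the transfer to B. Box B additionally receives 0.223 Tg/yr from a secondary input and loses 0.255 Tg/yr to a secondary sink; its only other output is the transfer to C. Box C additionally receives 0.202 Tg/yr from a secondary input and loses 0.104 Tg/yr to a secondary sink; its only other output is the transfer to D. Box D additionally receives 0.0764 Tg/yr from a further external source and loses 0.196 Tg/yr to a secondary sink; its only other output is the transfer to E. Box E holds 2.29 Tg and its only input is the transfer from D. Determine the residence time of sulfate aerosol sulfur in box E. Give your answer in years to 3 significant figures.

8.31 yr

Box A: F(A→B) = (0.302 + 0.101) − 0.0737 = 0.32930 Tg/yr.
Box B: F(B→C) = (0.32930 + 0.223) − 0.255 = 0.29730 Tg/yr.
Box C: F(C→D) = (0.29730 + 0.202) − 0.104 = 0.39530 Tg/yr.
Box D: F(D→E) = (0.39530 + 0.0764) − 0.196 = 0.27570 Tg/yr.
Box E throughput = its input = 0.27570 Tg/yr; τ = 2.29 / 0.27570 = 8.306 yr.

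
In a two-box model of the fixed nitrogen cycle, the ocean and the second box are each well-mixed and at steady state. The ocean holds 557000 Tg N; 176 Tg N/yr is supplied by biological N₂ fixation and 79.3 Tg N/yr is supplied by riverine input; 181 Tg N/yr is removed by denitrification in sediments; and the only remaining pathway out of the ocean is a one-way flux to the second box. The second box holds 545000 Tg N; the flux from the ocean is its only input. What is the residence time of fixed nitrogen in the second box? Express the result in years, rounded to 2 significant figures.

7300 yr

Balance the ocean: ΣF_in = 176 + 79.3 = 255.30 Tg N/yr.
Flux to the second box = ΣF_in − (181) = 74.300 Tg N/yr.
At steady state the output of the second box equals its input, 74.300 Tg N/yr.
τ = M / F = 545000 / 74.300 = 7335 yr.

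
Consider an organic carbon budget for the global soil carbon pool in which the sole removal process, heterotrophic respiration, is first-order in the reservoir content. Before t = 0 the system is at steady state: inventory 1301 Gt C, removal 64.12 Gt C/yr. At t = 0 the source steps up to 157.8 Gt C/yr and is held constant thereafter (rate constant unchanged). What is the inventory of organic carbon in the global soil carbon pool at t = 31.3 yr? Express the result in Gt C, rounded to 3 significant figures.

Residence time τ = M₀/F₀ = 20.29 yr. The eventual steady state is M_∞ = M₀·(F₁/F₀) = 1301 × 157.8/64.12 = 3201.8 Gt C.
The anomaly ΔM(t) = M(t) − M_∞ decays as ΔM₀·e^(−t/τ) with ΔM₀ = 1301 − 3201.8 = −1901 Gt C.
At t = 31.3 yr, e^(−t/τ) = e^(−1.543) = 0.2138, so ΔM = −406.4 Gt C and M = 3201.8 − 406.4 = 2795.4 Gt C.

2800 Gt C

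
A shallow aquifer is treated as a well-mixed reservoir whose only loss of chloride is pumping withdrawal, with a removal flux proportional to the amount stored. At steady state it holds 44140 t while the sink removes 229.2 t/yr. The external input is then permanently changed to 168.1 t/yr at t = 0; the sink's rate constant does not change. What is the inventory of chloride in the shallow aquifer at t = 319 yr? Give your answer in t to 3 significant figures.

Residence time τ = M₀/F₀ = 192.6 yr. The eventual steady state is M_∞ = M₀·(F₁/F₀) = 44140 × 168.1/229.2 = 32373 t.
The anomaly ΔM(t) = M(t) − M_∞ decays as ΔM₀·e^(−t/τ) with ΔM₀ = 44140 − 32373 = 11770 t.
At t = 319 yr, e^(−t/τ) = e^(−1.656) = 0.1908, so ΔM = 2245 t and M = 32373 + 2245 = 34619 t.

34600 t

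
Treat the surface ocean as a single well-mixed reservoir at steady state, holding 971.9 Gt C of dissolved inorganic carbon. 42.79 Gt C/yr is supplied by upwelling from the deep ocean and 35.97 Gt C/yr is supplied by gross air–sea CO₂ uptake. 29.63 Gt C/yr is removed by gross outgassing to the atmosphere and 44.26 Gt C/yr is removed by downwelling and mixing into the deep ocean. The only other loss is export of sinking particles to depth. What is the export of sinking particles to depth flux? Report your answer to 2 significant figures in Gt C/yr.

At steady state ΣF_in = ΣF_out.
ΣF_in = 42.79 + 35.97 = 78.760 Gt C/yr.
Export of sinking particles to depth flux = ΣF_in − (29.63 + 44.26) = 78.760 − 73.89 = 4.870 Gt C/yr.

4.9 Gt C/yr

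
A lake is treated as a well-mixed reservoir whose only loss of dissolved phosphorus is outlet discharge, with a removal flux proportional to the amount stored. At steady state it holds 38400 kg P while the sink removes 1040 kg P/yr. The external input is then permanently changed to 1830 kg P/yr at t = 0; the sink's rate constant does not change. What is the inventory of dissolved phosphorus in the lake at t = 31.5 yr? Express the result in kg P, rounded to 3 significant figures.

τ = M₀/F₀ = 38400/1040 = 36.92 yr; rate constant k = 1/τ.
New steady state M_∞ = F₁/k = F₁·τ = 1830 × 36.92 = 67569 kg P.
M(t) = M_∞ + (M₀ − M_∞)·e^(−t/τ); t/τ = 31.5/36.92 = 0.8531, so e^(−t/τ) = 0.4261.
M(t) = 67569 − 29170 × 0.4261 = 55141 kg P.

55100 kg P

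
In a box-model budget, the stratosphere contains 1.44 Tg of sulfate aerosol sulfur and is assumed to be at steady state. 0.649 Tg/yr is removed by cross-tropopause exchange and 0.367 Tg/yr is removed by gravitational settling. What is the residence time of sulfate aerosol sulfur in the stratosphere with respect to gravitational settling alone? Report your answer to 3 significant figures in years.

Residence time with respect to a single sink: τ = M / F_sink.
τ = 1.44 / 0.367 = 3.924 yr.

3.92 yr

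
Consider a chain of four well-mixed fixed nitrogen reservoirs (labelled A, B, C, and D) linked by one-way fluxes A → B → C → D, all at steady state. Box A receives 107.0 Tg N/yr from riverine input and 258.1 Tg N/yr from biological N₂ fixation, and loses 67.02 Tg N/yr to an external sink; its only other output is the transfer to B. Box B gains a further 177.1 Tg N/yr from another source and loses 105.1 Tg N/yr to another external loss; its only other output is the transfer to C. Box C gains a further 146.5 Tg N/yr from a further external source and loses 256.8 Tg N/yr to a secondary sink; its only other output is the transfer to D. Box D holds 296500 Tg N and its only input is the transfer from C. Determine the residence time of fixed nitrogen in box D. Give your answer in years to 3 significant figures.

Box A: F(A→B) = (107.0 + 258.1) − 67.02 = 298.08 Tg N/yr.
Box B: F(B→C) = (298.08 + 177.1) − 105.1 = 370.08 Tg N/yr.
Box C: F(C→D) = (370.08 + 146.5) − 256.8 = 259.78 Tg N/yr.
Box D throughput = its input = 259.78 Tg N/yr; τ = 296500 / 259.78 = 1141 yr.

1140 yr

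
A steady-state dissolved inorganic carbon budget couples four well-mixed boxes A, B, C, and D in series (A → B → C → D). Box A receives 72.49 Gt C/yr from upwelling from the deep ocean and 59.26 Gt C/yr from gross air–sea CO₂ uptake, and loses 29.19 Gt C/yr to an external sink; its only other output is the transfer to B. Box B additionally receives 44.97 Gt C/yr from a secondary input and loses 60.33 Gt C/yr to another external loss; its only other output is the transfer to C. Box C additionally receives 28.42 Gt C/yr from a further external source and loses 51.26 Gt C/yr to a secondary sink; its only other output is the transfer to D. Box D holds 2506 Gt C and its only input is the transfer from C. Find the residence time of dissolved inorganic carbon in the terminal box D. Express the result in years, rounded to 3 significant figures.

Box A: F(A→B) = (72.49 + 59.26) − 29.19 = 102.56 Gt C/yr.
Box B: F(B→C) = (102.56 + 44.97) − 60.33 = 87.200 Gt C/yr.
Box C: F(C→D) = (87.200 + 28.42) − 51.26 = 64.360 Gt C/yr.
Box D throughput = its input = 64.360 Gt C/yr; τ = 2506 / 64.360 = 38.94 yr.

38.9 yr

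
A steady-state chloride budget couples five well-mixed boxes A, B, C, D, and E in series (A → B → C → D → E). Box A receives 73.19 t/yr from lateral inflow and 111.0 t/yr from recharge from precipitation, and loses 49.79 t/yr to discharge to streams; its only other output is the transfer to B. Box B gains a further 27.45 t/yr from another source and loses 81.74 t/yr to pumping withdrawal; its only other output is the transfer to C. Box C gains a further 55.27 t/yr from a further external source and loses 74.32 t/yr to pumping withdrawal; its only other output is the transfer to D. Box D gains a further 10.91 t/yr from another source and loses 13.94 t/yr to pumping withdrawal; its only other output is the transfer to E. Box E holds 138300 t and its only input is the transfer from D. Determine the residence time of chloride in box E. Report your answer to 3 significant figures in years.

2380 yr

Box A: F(A→B) = (73.19 + 111.0) − 49.79 = 134.40 t/yr.
Box B: F(B→C) = (134.40 + 27.45) − 81.74 = 80.110 t/yr.
Box C: F(C→D) = (80.110 + 55.27) − 74.32 = 61.060 t/yr.
Box D: F(D→E) = (61.060 + 10.91) − 13.94 = 58.030 t/yr.
Box E throughput = its input = 58.030 t/yr; τ = 138300 / 58.030 = 2383 yr.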